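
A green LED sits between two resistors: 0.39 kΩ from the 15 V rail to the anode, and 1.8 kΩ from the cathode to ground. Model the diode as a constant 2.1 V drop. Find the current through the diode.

I ≈ 5.9 mA

The two resistors are in series with the diode, so KVL gives 15 = I·0.39 + 2.1 + I·1.8.
I = (15 − 2.1) / (0.39 + 1.8) kΩ = 12.9 / 2.19 = 5.89 mA.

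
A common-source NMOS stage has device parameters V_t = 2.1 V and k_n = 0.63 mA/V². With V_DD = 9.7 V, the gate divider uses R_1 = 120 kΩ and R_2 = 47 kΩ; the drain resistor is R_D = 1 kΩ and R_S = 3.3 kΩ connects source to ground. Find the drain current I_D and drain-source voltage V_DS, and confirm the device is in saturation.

V_G = V_DD·R_2/(R_1+R_2) = 9.7×47/167 = 2.73 V.
Assume saturation: I_D = (k_n/2)(V_GS − V_t)² with V_GS = V_G − I_D·R_S = 2.73 − 3.3·I_D.
Substituting gives 3.43·I_D² − 2.31·I_D + 0.125 = 0, with roots I_D = 0.0594 or 0.614 mA.
The root I_D = 0.614 mA gives V_GS = 0.704 V ≤ V_t, so take I_D = 0.0594 mA.
Then V_GS = 2.53 V and V_DS = V_DD − I_D(R_D+R_S) = 9.7 − 0.0594×4.3 = 9.44 V.
Saturation requires V_DS ≥ V_GS − V_t = 0.434 V; 9.44 ≥ 0.434 ✓.

I_D ≈ 0.059 mA, V_DS ≈ 9.4 V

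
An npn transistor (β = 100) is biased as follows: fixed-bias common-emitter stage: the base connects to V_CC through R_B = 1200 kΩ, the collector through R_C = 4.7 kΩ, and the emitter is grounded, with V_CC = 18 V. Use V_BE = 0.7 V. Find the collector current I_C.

Base loop: V_CC = I_B·R_B + V_BE, so I_B = (18 − 0.7)/1200 kΩ = 0.0144 mA.
In the active region I_C = β·I_B = 100 × 0.0144 = 1.44 mA.
Collector loop: V_CE = V_CC − I_C·R_C = 18 − 1.44×4.7 = 11.2 V.
Since V_CE = 11.2 V > V_CE(sat) ≈ 0.2 V, the transistor is in the active region as assumed.

I_C ≈ 1.4 mA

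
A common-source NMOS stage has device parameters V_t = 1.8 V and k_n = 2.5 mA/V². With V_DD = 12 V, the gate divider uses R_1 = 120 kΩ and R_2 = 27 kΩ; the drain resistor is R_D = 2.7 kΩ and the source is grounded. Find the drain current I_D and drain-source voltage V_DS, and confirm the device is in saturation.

I_D ≈ 0.2 mA, V_DS ≈ 11 V

V_G = V_DD·R_2/(R_1+R_2) = 12×27/147 = 2.2 V. With the source grounded, V_GS = V_G = 2.2 V.
Assume saturation: I_D = (k_n/2)(V_GS − V_t)² = (2.5/2)×(2.2 − 1.8)² = 1.25×0.404² = 0.204 mA.
V_DS = V_DD − I_D·R_D = 12 − 0.204×2.7 = 11.4 V.
Saturation requires V_DS ≥ V_GS − V_t = 0.404 V; 11.4 ≥ 0.404 ✓.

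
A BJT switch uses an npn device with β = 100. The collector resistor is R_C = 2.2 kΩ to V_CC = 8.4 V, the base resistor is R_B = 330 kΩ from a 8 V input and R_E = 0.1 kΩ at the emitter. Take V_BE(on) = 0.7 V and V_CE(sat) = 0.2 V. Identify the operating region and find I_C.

Assume active. Base-emitter loop: I_B = (V_BB − V_BE)/(R_B + (β+1)R_E) = (8 − 0.7)/(330 + 101×0.1) = 0.0215 mA.
I_C = β·I_B = 100×0.0215 = 2.15 mA.
V_CE = V_CC − I_C·R_C − I_E·R_E = 8.4 − 2.15×2.2 − 2.17×0.1 = 3.46 V > V_CE(sat), so the active-region assumption holds.

active; I_C ≈ 2.1 mA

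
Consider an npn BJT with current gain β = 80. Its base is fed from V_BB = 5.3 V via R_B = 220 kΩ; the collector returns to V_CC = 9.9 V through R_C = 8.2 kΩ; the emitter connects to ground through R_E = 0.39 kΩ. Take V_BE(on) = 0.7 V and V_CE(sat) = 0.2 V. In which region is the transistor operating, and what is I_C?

saturation; I_C ≈ 1.1 mA

Assume active: I_B = (5.3 − 0.7)/(220 + 81×0.39) = 0.0183 mA, I_C = β·I_B = 1.46 mA.
Then V_CE = 9.9 − 1.46×8.2 − 1.48×0.39 = -2.67 V < 0.2 V — the active assumption fails.
Re-solve with V_CE = 0.2 V. KCL at the emitter: V_E/R_E = (V_BB−0.7−V_E)/R_B + (V_CC−0.2−V_E)/R_C, giving V_E = 0.447 V.
I_C = (V_CC − 0.2 − V_E)/R_C = (9.7 − 0.447)/8.2 = 1.13 mA.
Check: I_B = (4.6 − 0.447)/220 = 0.0189 mA, and β·I_B = 1.51 mA > I_C, confirming saturation.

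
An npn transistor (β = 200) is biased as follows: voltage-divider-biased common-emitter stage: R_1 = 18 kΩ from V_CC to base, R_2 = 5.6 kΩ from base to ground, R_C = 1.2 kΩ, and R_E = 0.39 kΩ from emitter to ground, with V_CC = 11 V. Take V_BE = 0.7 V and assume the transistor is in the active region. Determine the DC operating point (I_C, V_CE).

Thevenize the base divider: V_Th = V_CC·R_2/(R_1+R_2) = 11×5.6/23.6 = 2.61 V, R_Th = R_1‖R_2 = 4.27 kΩ.
Base-emitter loop: V_Th = I_B·R_Th + V_BE + (β+1)I_B·R_E, so I_B = (2.61 − 0.7) / (4.27 + 201×0.39) = 0.0231 mA.
I_C = β·I_B = 200×0.0231 = 4.62 mA, and I_E = (β+1)I_B = 4.64 mA.
V_CE = V_CC − I_C·R_C − I_E·R_E = 11 − 4.62×1.2 − 4.64×0.39 = 3.64 V.
V_CE = 3.64 V > 0.2 V confirms active-region operation.

I_C ≈ 4.6 mA, V_CE ≈ 3.6 V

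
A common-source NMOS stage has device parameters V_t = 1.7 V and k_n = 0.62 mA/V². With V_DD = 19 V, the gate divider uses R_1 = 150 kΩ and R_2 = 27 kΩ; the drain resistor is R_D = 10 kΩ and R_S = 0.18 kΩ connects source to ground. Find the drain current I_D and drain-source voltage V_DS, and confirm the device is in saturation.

I_D ≈ 0.39 mA, V_DS ≈ 15 V

V_G = V_DD·R_2/(R_1+R_2) = 19×27/177 = 2.9 V.
Assume saturation: I_D = (k_n/2)(V_GS − V_t)² with V_GS = V_G − I_D·R_S = 2.9 − 0.18·I_D.
Substituting gives 0.01·I_D² − 1.13·I_D + 0.445 = 0, with roots I_D = 0.394 or 112 mA.
The root I_D = 112 mA gives V_GS = -17.3 V ≤ V_t, so take I_D = 0.394 mA.
Then V_GS = 2.83 V and V_DS = V_DD − I_D(R_D+R_S) = 19 − 0.394×10.2 = 15 V.
Saturation requires V_DS ≥ V_GS − V_t = 1.13 V; 15 ≥ 1.13 ✓.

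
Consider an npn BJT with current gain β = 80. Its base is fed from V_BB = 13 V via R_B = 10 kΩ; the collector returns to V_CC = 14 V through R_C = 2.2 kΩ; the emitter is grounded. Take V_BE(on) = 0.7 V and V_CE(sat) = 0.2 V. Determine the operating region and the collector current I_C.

Assume active: I_B = (13 − 0.7)/10 = 1.23 mA, giving I_C = β·I_B = 98.4 mA.
But then V_CE = 14 − 98.4×2.2 = -202 V < V_CE(sat) = 0.2 V — impossible in the active region.
So the transistor is saturated. With V_CE = 0.2 V, I_C = (V_CC − 0.2)/R_C = 13.8/2.2 = 6.27 mA.
Check: β·I_B = 98.4 mA > I_C = 6.27 mA, confirming saturation.

saturation; I_C ≈ 6.3 mA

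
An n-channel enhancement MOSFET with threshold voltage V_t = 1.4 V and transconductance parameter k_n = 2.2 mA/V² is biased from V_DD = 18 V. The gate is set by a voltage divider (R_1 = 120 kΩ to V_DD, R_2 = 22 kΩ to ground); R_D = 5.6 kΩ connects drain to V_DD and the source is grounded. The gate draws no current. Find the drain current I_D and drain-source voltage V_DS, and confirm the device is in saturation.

V_G = V_DD·R_2/(R_1+R_2) = 18×22/142 = 2.79 V. With the source grounded, V_GS = V_G = 2.79 V.
Assume saturation: I_D = (k_n/2)(V_GS − V_t)² = (2.2/2)×(2.79 − 1.4)² = 1.1×1.39² = 2.12 mA.
V_DS = V_DD − I_D·R_D = 18 − 2.12×5.6 = 6.12 V.
Saturation requires V_DS ≥ V_GS − V_t = 1.39 V; 6.12 ≥ 1.39 ✓.

I_D ≈ 2.1 mA, V_DS ≈ 6.1 V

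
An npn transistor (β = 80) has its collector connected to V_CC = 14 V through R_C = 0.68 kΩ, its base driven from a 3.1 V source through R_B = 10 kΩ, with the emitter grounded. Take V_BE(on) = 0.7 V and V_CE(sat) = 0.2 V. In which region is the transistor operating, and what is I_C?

Assume active. Base-emitter loop: I_B = (V_BB − V_BE)/R_B = (3.1 − 0.7)/10 = 0.24 mA.
I_C = β·I_B = 80×0.24 = 19.2 mA.
V_CE = V_CC − I_C·R_C = 14 − 19.2×0.68 = 0.944 V > V_CE(sat), so the active-region assumption holds.

active; I_C ≈ 19 mA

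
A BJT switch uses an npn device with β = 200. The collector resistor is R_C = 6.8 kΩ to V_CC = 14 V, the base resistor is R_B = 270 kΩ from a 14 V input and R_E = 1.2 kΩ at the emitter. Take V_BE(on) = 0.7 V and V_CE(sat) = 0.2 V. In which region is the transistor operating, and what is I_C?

Assume active: I_B = (14 − 0.7)/(270 + 201×1.2) = 0.026 mA, I_C = β·I_B = 5.2 mA.
Then V_CE = 14 − 5.2×6.8 − 5.23×1.2 = -27.7 V < 0.2 V — the active assumption fails.
Re-solve with V_CE = 0.2 V. KCL at the emitter: V_E/R_E = (V_BB−0.7−V_E)/R_B + (V_CC−0.2−V_E)/R_C, giving V_E = 2.11 V.
I_C = (V_CC − 0.2 − V_E)/R_C = (13.8 − 2.11)/6.8 = 1.72 mA.
Check: I_B = (13.3 − 2.11)/270 = 0.0414 mA, and β·I_B = 8.29 mA > I_C, confirming saturation.

saturation; I_C ≈ 1.7 mA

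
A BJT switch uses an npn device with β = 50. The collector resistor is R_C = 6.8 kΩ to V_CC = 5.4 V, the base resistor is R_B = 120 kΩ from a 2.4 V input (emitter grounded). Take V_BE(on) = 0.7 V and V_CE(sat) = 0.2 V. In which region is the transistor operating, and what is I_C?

Assume active. Base-emitter loop: I_B = (V_BB − V_BE)/R_B = (2.4 − 0.7)/120 = 0.0142 mA.
I_C = β·I_B = 50×0.0142 = 0.708 mA.
V_CE = V_CC − I_C·R_C = 5.4 − 0.708×6.8 = 0.583 V > V_CE(sat), so the active-region assumption holds.

active; I_C ≈ 0.71 mA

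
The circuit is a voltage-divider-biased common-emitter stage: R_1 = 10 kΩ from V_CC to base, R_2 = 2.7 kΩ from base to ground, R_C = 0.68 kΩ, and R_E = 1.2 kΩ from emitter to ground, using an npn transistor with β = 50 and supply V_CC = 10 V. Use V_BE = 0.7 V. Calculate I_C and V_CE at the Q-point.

Thevenize the base divider: V_Th = V_CC·R_2/(R_1+R_2) = 10×2.7/12.7 = 2.13 V, R_Th = R_1‖R_2 = 2.13 kΩ.
Base-emitter loop: V_Th = I_B·R_Th + V_BE + (β+1)I_B·R_E, so I_B = (2.13 − 0.7) / (2.13 + 51×1.2) = 0.0225 mA.
I_C = β·I_B = 50×0.0225 = 1.13 mA, and I_E = (β+1)I_B = 1.15 mA.
V_CE = V_CC − I_C·R_C − I_E·R_E = 10 − 1.13×0.68 − 1.15×1.2 = 7.86 V.
V_CE = 7.86 V > 0.2 V confirms active-region operation.

I_C ≈ 1.1 mA, V_CE ≈ 7.9 V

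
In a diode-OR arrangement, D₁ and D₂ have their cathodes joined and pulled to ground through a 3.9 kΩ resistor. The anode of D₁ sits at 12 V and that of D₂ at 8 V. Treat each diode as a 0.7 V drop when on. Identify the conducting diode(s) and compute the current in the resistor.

Assume both conduct. Then node N would need to be at both 12−0.7 = 11.3 V and 8−0.7 = 7.3 V, which is impossible.
Assume only D₁ conducts: V_N = 12 − 0.7 = 11.3 V, so I_R = 11.3/3.9 = 2.9 mA.
Check D₂: its anode-to-cathode voltage is 8 − 11.3 = -3.3 V < 0.7 V, so it is off. The assumption is consistent.

Only D₁ conducts; I_R ≈ 2.9 mA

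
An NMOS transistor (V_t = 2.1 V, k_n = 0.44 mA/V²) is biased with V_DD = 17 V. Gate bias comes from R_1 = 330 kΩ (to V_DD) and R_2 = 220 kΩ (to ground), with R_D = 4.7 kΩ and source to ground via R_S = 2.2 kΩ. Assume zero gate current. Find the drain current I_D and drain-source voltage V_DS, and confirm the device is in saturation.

V_G = V_DD·R_2/(R_1+R_2) = 17×220/550 = 6.8 V.
Assume saturation: I_D = (k_n/2)(V_GS − V_t)² with V_GS = V_G − I_D·R_S = 6.8 − 2.2·I_D.
Substituting gives 1.06·I_D² − 5.55·I_D + 4.86 = 0, with roots I_D = 1.11 or 4.1 mA.
The root I_D = 4.1 mA gives V_GS = -2.22 V ≤ V_t, so take I_D = 1.11 mA.
Then V_GS = 4.35 V and V_DS = V_DD − I_D(R_D+R_S) = 17 − 1.11×6.9 = 9.32 V.
Saturation requires V_DS ≥ V_GS − V_t = 2.25 V; 9.32 ≥ 2.25 ✓.

I_D ≈ 1.1 mA, V_DS ≈ 9.3 V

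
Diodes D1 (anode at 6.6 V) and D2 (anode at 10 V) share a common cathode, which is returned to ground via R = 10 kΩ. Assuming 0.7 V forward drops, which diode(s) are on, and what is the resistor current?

Assume both conduct. Then node N would need to be at both 6.6−0.7 = 5.9 V and 10−0.7 = 9.3 V, which is impossible.
Assume only D2 conducts: V_N = 10 − 0.7 = 9.3 V, so I_R = 9.3/10 = 0.93 mA.
Check D1: its anode-to-cathode voltage is 6.6 − 9.3 = -2.7 V < 0.7 V, so it is off. The assumption is consistent.

Only D2 conducts; I_R ≈ 0.93 mA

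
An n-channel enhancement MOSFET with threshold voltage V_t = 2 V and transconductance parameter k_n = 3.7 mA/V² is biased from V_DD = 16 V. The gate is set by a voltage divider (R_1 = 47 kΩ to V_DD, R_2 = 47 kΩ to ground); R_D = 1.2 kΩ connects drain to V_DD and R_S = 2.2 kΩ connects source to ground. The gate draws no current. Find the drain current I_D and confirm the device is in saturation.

V_G = V_DD·R_2/(R_1+R_2) = 16×47/94 = 8 V.
Assume saturation: I_D = (k_n/2)(V_GS − V_t)² with V_GS = V_G − I_D·R_S = 8 − 2.2·I_D.
Substituting gives 8.95·I_D² − 49.8·I_D + 66.6 = 0, with roots I_D = 2.23 or 3.34 mA.
The root I_D = 3.34 mA gives V_GS = 0.657 V ≤ V_t, so take I_D = 2.23 mA.
Then V_GS = 3.1 V and V_DS = V_DD − I_D(R_D+R_S) = 16 − 2.23×3.4 = 8.42 V.
Saturation requires V_DS ≥ V_GS − V_t = 1.1 V; 8.42 ≥ 1.1 ✓.

I_D ≈ 2.2 mA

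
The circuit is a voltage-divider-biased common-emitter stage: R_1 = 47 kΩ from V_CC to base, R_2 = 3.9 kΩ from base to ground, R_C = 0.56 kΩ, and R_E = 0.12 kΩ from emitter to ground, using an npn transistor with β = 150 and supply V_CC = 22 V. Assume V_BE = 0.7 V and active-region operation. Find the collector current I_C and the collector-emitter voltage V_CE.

I_C ≈ 6.8 mA, V_CE ≈ 17 V

Thevenize the base divider: V_Th = V_CC·R_2/(R_1+R_2) = 22×3.9/50.9 = 1.69 V, R_Th = R_1‖R_2 = 3.6 kΩ.
Base-emitter loop: V_Th = I_B·R_Th + V_BE + (β+1)I_B·R_E, so I_B = (1.69 − 0.7) / (3.6 + 151×0.12) = 0.0454 mA.
I_C = β·I_B = 150×0.0454 = 6.81 mA, and I_E = (β+1)I_B = 6.85 mA.
V_CE = V_CC − I_C·R_C − I_E·R_E = 22 − 6.81×0.56 − 6.85×0.12 = 17.4 V.
V_CE = 17.4 V > 0.2 V confirms active-region operation.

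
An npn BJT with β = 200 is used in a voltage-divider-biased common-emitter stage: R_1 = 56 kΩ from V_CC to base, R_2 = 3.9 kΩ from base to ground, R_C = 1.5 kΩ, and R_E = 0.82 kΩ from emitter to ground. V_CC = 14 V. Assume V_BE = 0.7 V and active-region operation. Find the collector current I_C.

I_C ≈ 0.25 mA

Thevenize the base divider: V_Th = V_CC·R_2/(R_1+R_2) = 14×3.9/59.9 = 0.912 V, R_Th = R_1‖R_2 = 3.65 kΩ.
Base-emitter loop: V_Th = I_B·R_Th + V_BE + (β+1)I_B·R_E, so I_B = (0.912 − 0.7) / (3.65 + 201×0.82) = 0.00126 mA.
I_C = β·I_B = 200×0.00126 = 0.251 mA, and I_E = (β+1)I_B = 0.252 mA.
V_CE = V_CC − I_C·R_C − I_E·R_E = 14 − 0.251×1.5 − 0.252×0.82 = 13.4 V.
V_CE = 13.4 V > 0.2 V confirms active-region operation.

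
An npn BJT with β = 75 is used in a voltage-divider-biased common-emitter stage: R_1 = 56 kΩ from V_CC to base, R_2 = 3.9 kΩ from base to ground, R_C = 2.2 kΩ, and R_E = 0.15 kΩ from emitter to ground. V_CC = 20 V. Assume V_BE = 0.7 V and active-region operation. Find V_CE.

V_CE ≈ 13 V

Thevenize the base divider: V_Th = V_CC·R_2/(R_1+R_2) = 20×3.9/59.9 = 1.3 V, R_Th = R_1‖R_2 = 3.65 kΩ.
Base-emitter loop: V_Th = I_B·R_Th + V_BE + (β+1)I_B·R_E, so I_B = (1.3 − 0.7) / (3.65 + 76×0.15) = 0.04 mA.
I_C = β·I_B = 75×0.04 = 3 mA, and I_E = (β+1)I_B = 3.04 mA.
V_CE = V_CC − I_C·R_C − I_E·R_E = 20 − 3×2.2 − 3.04×0.15 = 12.9 V.
V_CE = 12.9 V > 0.2 V confirms active-region operation.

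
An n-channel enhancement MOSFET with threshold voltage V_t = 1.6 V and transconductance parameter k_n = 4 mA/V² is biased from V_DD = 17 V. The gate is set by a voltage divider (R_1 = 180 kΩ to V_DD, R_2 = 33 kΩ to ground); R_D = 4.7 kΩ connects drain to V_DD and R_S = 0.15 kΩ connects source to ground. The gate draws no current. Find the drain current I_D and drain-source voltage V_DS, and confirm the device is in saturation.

I_D ≈ 1.4 mA, V_DS ≈ 10 V

V_G = V_DD·R_2/(R_1+R_2) = 17×33/213 = 2.63 V.
Assume saturation: I_D = (k_n/2)(V_GS − V_t)² with V_GS = V_G − I_D·R_S = 2.63 − 0.15·I_D.
Substituting gives 0.045·I_D² − 1.62·I_D + 2.14 = 0, with roots I_D = 1.37 or 34.6 mA.
The root I_D = 34.6 mA gives V_GS = -2.56 V ≤ V_t, so take I_D = 1.37 mA.
Then V_GS = 2.43 V and V_DS = V_DD − I_D(R_D+R_S) = 17 − 1.37×4.85 = 10.3 V.
Saturation requires V_DS ≥ V_GS − V_t = 0.828 V; 10.3 ≥ 0.828 ✓.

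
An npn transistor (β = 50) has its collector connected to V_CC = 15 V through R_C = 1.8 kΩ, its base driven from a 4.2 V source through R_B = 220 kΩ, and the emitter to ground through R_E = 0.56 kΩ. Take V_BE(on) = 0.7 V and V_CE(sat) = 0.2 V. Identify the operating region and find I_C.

Assume active. Base-emitter loop: I_B = (V_BB − V_BE)/(R_B + (β+1)R_E) = (4.2 − 0.7)/(220 + 51×0.56) = 0.0141 mA.
I_C = β·I_B = 50×0.0141 = 0.704 mA.
V_CE = V_CC − I_C·R_C − I_E·R_E = 15 − 0.704×1.8 − 0.718×0.56 = 13.3 V > V_CE(sat), so the active-region assumption holds.

active; I_C ≈ 0.7 mA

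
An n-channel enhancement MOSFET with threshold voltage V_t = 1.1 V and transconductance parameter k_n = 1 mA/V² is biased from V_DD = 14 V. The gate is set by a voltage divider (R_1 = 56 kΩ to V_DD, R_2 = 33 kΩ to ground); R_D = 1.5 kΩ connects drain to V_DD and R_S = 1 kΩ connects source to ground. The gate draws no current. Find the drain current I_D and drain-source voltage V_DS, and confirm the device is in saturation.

I_D ≈ 2.1 mA, V_DS ≈ 8.8 V

V_G = V_DD·R_2/(R_1+R_2) = 14×33/89 = 5.19 V.
Assume saturation: I_D = (k_n/2)(V_GS − V_t)² with V_GS = V_G − I_D·R_S = 5.19 − 1·I_D.
Substituting gives 0.5·I_D² − 5.09·I_D + 8.37 = 0, with roots I_D = 2.06 or 8.12 mA.
The root I_D = 8.12 mA gives V_GS = -2.93 V ≤ V_t, so take I_D = 2.06 mA.
Then V_GS = 3.13 V and V_DS = V_DD − I_D(R_D+R_S) = 14 − 2.06×2.5 = 8.85 V.
Saturation requires V_DS ≥ V_GS − V_t = 2.03 V; 8.85 ≥ 2.03 ✓.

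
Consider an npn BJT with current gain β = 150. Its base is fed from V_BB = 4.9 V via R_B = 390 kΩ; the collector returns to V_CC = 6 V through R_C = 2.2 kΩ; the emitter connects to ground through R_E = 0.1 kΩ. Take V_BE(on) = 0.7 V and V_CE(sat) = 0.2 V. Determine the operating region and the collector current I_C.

Assume active. Base-emitter loop: I_B = (V_BB − V_BE)/(R_B + (β+1)R_E) = (4.9 − 0.7)/(390 + 151×0.1) = 0.0104 mA.
I_C = β·I_B = 150×0.0104 = 1.56 mA.
V_CE = V_CC − I_C·R_C − I_E·R_E = 6 − 1.56×2.2 − 1.57×0.1 = 2.42 V > V_CE(sat), so the active-region assumption holds.

active; I_C ≈ 1.6 mA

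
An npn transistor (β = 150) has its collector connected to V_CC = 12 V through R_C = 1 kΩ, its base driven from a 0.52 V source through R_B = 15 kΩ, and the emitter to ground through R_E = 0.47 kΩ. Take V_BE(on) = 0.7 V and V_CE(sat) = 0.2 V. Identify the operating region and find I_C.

V_BB = 0.52 V ≤ V_BE(on) = 0.7 V, so the base-emitter junction is not forward biased.
The transistor is in cutoff: I_B = I_C = 0.

cutoff; I_C ≈ 0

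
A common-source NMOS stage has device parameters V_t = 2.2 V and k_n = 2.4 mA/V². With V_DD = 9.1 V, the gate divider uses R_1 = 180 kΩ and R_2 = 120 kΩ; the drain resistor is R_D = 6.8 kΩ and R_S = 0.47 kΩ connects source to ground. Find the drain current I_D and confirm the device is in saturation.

V_G = V_DD·R_2/(R_1+R_2) = 9.1×120/300 = 3.64 V.
Assume saturation: I_D = (k_n/2)(V_GS − V_t)² with V_GS = V_G − I_D·R_S = 3.64 − 0.47·I_D.
Substituting gives 0.265·I_D² − 2.62·I_D + 2.49 = 0, with roots I_D = 1.06 or 8.84 mA.
The root I_D = 8.84 mA gives V_GS = -0.514 V ≤ V_t, so take I_D = 1.06 mA.
Then V_GS = 3.14 V and V_DS = V_DD − I_D(R_D+R_S) = 9.1 − 1.06×7.27 = 1.38 V.
Saturation requires V_DS ≥ V_GS − V_t = 0.941 V; 1.38 ≥ 0.941 ✓.

I_D ≈ 1.1 mA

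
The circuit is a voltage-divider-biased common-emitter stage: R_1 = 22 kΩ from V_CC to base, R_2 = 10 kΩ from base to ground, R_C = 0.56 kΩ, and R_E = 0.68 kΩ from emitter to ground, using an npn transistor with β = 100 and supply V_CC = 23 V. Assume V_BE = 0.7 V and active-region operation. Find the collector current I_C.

Thevenize the base divider: V_Th = V_CC·R_2/(R_1+R_2) = 23×10/32 = 7.19 V, R_Th = R_1‖R_2 = 6.88 kΩ.
Base-emitter loop: V_Th = I_B·R_Th + V_BE + (β+1)I_B·R_E, so I_B = (7.19 − 0.7) / (6.88 + 101×0.68) = 0.0859 mA.
I_C = β·I_B = 100×0.0859 = 8.59 mA, and I_E = (β+1)I_B = 8.67 mA.
V_CE = V_CC − I_C·R_C − I_E·R_E = 23 − 8.59×0.56 − 8.67×0.68 = 12.3 V.
V_CE = 12.3 V > 0.2 V confirms active-region operation.

I_C ≈ 8.6 mA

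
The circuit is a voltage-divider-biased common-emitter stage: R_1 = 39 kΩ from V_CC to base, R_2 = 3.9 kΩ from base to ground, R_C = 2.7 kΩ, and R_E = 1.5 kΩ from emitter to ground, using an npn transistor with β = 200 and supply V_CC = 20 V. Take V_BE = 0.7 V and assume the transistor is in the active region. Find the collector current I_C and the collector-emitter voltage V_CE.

Thevenize the base divider: V_Th = V_CC·R_2/(R_1+R_2) = 20×3.9/42.9 = 1.82 V, R_Th = R_1‖R_2 = 3.55 kΩ.
Base-emitter loop: V_Th = I_B·R_Th + V_BE + (β+1)I_B·R_E, so I_B = (1.82 − 0.7) / (3.55 + 201×1.5) = 0.00367 mA.
I_C = β·I_B = 200×0.00367 = 0.733 mA, and I_E = (β+1)I_B = 0.737 mA.
V_CE = V_CC − I_C·R_C − I_E·R_E = 20 − 0.733×2.7 − 0.737×1.5 = 16.9 V.
V_CE = 16.9 V > 0.2 V confirms active-region operation.

I_C ≈ 0.73 mA, V_CE ≈ 17 V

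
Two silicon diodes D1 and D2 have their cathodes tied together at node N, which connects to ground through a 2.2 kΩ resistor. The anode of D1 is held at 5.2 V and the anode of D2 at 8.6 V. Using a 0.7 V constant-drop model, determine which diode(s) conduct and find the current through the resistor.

Only D2 conducts; I_R ≈ 3.6 mA

Assume both conduct. Then node N would need to be at both 5.2−0.7 = 4.5 V and 8.6−0.7 = 7.9 V, which is impossible.
Assume only D2 conducts: V_N = 8.6 − 0.7 = 7.9 V, so I_R = 7.9/2.2 = 3.59 mA.
Check D1: its anode-to-cathode voltage is 5.2 − 7.9 = -2.7 V < 0.7 V, so it is off. The assumption is consistent.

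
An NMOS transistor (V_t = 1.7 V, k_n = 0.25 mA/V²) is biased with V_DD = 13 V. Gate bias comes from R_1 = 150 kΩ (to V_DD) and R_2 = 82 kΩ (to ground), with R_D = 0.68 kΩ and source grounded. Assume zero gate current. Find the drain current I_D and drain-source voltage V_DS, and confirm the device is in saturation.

V_G = V_DD·R_2/(R_1+R_2) = 13×82/232 = 4.59 V. With the source grounded, V_GS = V_G = 4.59 V.
Assume saturation: I_D = (k_n/2)(V_GS − V_t)² = (0.25/2)×(4.59 − 1.7)² = 0.125×2.89² = 1.05 mA.
V_DS = V_DD − I_D·R_D = 13 − 1.05×0.68 = 12.3 V.
Saturation requires V_DS ≥ V_GS − V_t = 2.89 V; 12.3 ≥ 2.89 ✓.

I_D ≈ 1 mA, V_DS ≈ 12 V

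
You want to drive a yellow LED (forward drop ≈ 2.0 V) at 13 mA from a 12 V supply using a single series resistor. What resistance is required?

R ≈ 0.77 kΩ

The resistor drops V_S − V_D = 12 − 2.0 = 10 V at 13 mA.
R = 10 V / 13 mA = 0.769 kΩ.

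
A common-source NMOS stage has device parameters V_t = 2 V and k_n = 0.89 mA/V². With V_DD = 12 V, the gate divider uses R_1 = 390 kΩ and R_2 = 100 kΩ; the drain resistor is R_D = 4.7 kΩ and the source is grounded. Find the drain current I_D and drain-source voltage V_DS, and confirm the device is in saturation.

V_G = V_DD·R_2/(R_1+R_2) = 12×100/490 = 2.45 V. With the source grounded, V_GS = V_G = 2.45 V.
Assume saturation: I_D = (k_n/2)(V_GS − V_t)² = (0.89/2)×(2.45 − 2)² = 0.445×0.449² = 0.0897 mA.
V_DS = V_DD − I_D·R_D = 12 − 0.0897×4.7 = 11.6 V.
Saturation requires V_DS ≥ V_GS − V_t = 0.449 V; 11.6 ≥ 0.449 ✓.

I_D ≈ 0.09 mA, V_DS ≈ 12 V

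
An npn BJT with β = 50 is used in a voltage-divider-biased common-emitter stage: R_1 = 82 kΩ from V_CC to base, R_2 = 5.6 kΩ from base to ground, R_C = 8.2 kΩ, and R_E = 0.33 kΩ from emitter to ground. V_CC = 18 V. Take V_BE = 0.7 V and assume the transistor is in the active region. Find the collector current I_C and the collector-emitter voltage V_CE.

I_C ≈ 1 mA, V_CE ≈ 9.3 V

Thevenize the base divider: V_Th = V_CC·R_2/(R_1+R_2) = 18×5.6/87.6 = 1.15 V, R_Th = R_1‖R_2 = 5.24 kΩ.
Base-emitter loop: V_Th = I_B·R_Th + V_BE + (β+1)I_B·R_E, so I_B = (1.15 − 0.7) / (5.24 + 51×0.33) = 0.0204 mA.
I_C = β·I_B = 50×0.0204 = 1.02 mA, and I_E = (β+1)I_B = 1.04 mA.
V_CE = V_CC − I_C·R_C − I_E·R_E = 18 − 1.02×8.2 − 1.04×0.33 = 9.28 V.
V_CE = 9.28 V > 0.2 V confirms active-region operation.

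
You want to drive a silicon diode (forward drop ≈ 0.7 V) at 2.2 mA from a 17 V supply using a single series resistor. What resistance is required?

R ≈ 7.4 kΩ

The resistor drops V_S − V_D = 17 − 0.7 = 16.3 V at 2.2 mA.
R = 16.3 V / 2.2 mA = 7.41 kΩ.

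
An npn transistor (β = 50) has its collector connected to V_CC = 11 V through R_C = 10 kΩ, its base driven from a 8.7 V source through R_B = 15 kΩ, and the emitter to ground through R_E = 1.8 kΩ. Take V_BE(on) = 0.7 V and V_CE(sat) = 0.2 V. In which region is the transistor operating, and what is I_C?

saturation; I_C ≈ 0.86 mA

Assume active: I_B = (8.7 − 0.7)/(15 + 51×1.8) = 0.0749 mA, I_C = β·I_B = 3.75 mA.
Then V_CE = 11 − 3.75×10 − 3.82×1.8 = -33.3 V < 0.2 V — the active assumption fails.
Re-solve with V_CE = 0.2 V. KCL at the emitter: V_E/R_E = (V_BB−0.7−V_E)/R_B + (V_CC−0.2−V_E)/R_C, giving V_E = 2.23 V.
I_C = (V_CC − 0.2 − V_E)/R_C = (10.8 − 2.23)/10 = 0.857 mA.
Check: I_B = (8 − 2.23)/15 = 0.384 mA, and β·I_B = 19.2 mA > I_C, confirming saturation.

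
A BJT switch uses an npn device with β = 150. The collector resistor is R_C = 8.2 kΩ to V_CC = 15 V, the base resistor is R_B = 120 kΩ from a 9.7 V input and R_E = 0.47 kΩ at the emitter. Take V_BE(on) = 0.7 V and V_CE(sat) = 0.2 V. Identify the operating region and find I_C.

saturation; I_C ≈ 1.7 mA

Assume active: I_B = (9.7 − 0.7)/(120 + 151×0.47) = 0.0471 mA, I_C = β·I_B = 7.07 mA.
Then V_CE = 15 − 7.07×8.2 − 7.12×0.47 = -46.3 V < 0.2 V — the active assumption fails.
Re-solve with V_CE = 0.2 V. KCL at the emitter: V_E/R_E = (V_BB−0.7−V_E)/R_B + (V_CC−0.2−V_E)/R_C, giving V_E = 0.833 V.
I_C = (V_CC − 0.2 − V_E)/R_C = (14.8 − 0.833)/8.2 = 1.7 mA.
Check: I_B = (9 − 0.833)/120 = 0.0681 mA, and β·I_B = 10.2 mA > I_C, confirming saturation.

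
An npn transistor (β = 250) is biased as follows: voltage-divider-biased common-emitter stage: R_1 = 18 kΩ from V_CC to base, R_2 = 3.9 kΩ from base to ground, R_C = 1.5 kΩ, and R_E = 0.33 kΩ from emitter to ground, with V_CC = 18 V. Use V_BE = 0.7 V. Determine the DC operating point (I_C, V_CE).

I_C ≈ 7.3 mA, V_CE ≈ 4.7 V

Thevenize the base divider: V_Th = V_CC·R_2/(R_1+R_2) = 18×3.9/21.9 = 3.21 V, R_Th = R_1‖R_2 = 3.21 kΩ.
Base-emitter loop: V_Th = I_B·R_Th + V_BE + (β+1)I_B·R_E, so I_B = (3.21 − 0.7) / (3.21 + 251×0.33) = 0.0291 mA.
I_C = β·I_B = 250×0.0291 = 7.28 mA, and I_E = (β+1)I_B = 7.31 mA.
V_CE = V_CC − I_C·R_C − I_E·R_E = 18 − 7.28×1.5 − 7.31×0.33 = 4.67 V.
V_CE = 4.67 V > 0.2 V confirms active-region operation.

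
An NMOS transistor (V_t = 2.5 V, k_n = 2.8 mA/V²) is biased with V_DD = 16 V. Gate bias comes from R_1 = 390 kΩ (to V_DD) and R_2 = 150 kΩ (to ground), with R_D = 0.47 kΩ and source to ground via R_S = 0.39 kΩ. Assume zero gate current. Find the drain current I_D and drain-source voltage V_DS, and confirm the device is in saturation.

I_D ≈ 2 mA, V_DS ≈ 14 V

V_G = V_DD·R_2/(R_1+R_2) = 16×150/540 = 4.44 V.
Assume saturation: I_D = (k_n/2)(V_GS − V_t)² with V_GS = V_G − I_D·R_S = 4.44 − 0.39·I_D.
Substituting gives 0.213·I_D² − 3.12·I_D + 5.29 = 0, with roots I_D = 1.96 or 12.7 mA.
The root I_D = 12.7 mA gives V_GS = -0.513 V ≤ V_t, so take I_D = 1.96 mA.
Then V_GS = 3.68 V and V_DS = V_DD − I_D(R_D+R_S) = 16 − 1.96×0.86 = 14.3 V.
Saturation requires V_DS ≥ V_GS − V_t = 1.18 V; 14.3 ≥ 1.18 ✓.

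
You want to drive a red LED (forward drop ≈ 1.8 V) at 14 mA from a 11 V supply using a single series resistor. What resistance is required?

The resistor drops V_S − V_D = 11 − 1.8 = 9.2 V at 14 mA.
R = 9.2 V / 14 mA = 0.657 kΩ.

R ≈ 0.66 kΩ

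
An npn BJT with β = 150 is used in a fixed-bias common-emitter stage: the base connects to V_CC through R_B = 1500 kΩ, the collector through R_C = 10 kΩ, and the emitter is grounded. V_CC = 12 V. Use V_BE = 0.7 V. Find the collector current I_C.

I_C ≈ 1.1 mA

Base loop: V_CC = I_B·R_B + V_BE, so I_B = (12 − 0.7)/1500 kΩ = 0.00753 mA.
In the active region I_C = β·I_B = 150 × 0.00753 = 1.13 mA.
Collector loop: V_CE = V_CC − I_C·R_C = 12 − 1.13×10 = 0.7 V.
Since V_CE = 0.7 V > V_CE(sat) ≈ 0.2 V, the transistor is in the active region as assumed.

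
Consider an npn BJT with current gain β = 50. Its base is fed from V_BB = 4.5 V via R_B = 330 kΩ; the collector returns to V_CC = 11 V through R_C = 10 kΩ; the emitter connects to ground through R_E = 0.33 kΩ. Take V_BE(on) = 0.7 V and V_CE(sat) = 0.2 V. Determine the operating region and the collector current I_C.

Assume active. Base-emitter loop: I_B = (V_BB − V_BE)/(R_B + (β+1)R_E) = (4.5 − 0.7)/(330 + 51×0.33) = 0.011 mA.
I_C = β·I_B = 50×0.011 = 0.548 mA.
V_CE = V_CC − I_C·R_C − I_E·R_E = 11 − 0.548×10 − 0.559×0.33 = 5.34 V > V_CE(sat), so the active-region assumption holds.

active; I_C ≈ 0.55 mA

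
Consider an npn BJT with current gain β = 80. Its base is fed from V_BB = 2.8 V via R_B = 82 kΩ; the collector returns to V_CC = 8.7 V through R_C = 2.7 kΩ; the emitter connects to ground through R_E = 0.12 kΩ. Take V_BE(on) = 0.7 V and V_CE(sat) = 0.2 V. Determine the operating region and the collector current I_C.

active; I_C ≈ 1.8 mA

Assume active. Base-emitter loop: I_B = (V_BB − V_BE)/(R_B + (β+1)R_E) = (2.8 − 0.7)/(82 + 81×0.12) = 0.0229 mA.
I_C = β·I_B = 80×0.0229 = 1.83 mA.
V_CE = V_CC − I_C·R_C − I_E·R_E = 8.7 − 1.83×2.7 − 1.85×0.12 = 3.53 V > V_CE(sat), so the active-region assumption holds.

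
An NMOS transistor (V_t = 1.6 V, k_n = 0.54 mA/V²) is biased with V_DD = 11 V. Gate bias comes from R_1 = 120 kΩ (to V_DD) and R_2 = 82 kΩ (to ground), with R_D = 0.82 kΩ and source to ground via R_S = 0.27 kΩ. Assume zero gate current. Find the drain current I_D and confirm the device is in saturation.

I_D ≈ 1.6 mA

V_G = V_DD·R_2/(R_1+R_2) = 11×82/202 = 4.47 V.
Assume saturation: I_D = (k_n/2)(V_GS − V_t)² with V_GS = V_G − I_D·R_S = 4.47 − 0.27·I_D.
Substituting gives 0.0197·I_D² − 1.42·I_D + 2.22 = 0, with roots I_D = 1.6 or 70.4 mA.
The root I_D = 70.4 mA gives V_GS = -14.6 V ≤ V_t, so take I_D = 1.6 mA.
Then V_GS = 4.03 V and V_DS = V_DD − I_D(R_D+R_S) = 11 − 1.6×1.09 = 9.26 V.
Saturation requires V_DS ≥ V_GS − V_t = 2.43 V; 9.26 ≥ 2.43 ✓.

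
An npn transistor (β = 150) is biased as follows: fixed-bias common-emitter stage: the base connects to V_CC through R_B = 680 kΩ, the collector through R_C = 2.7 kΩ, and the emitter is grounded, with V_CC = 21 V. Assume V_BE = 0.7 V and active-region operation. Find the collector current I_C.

I_C ≈ 4.5 mA

Base loop: V_CC = I_B·R_B + V_BE, so I_B = (21 − 0.7)/680 kΩ = 0.0299 mA.
In the active region I_C = β·I_B = 150 × 0.0299 = 4.48 mA.
Collector loop: V_CE = V_CC − I_C·R_C = 21 − 4.48×2.7 = 8.91 V.
Since V_CE = 8.91 V > V_CE(sat) ≈ 0.2 V, the transistor is in the active region as assumed.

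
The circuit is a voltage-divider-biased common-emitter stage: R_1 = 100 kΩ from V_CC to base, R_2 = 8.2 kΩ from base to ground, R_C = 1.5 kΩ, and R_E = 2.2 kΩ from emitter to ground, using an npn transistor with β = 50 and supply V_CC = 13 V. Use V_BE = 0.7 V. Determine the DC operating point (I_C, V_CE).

I_C ≈ 0.12 mA, V_CE ≈ 13 V

Thevenize the base divider: V_Th = V_CC·R_2/(R_1+R_2) = 13×8.2/108 = 0.985 V, R_Th = R_1‖R_2 = 7.58 kΩ.
Base-emitter loop: V_Th = I_B·R_Th + V_BE + (β+1)I_B·R_E, so I_B = (0.985 − 0.7) / (7.58 + 51×2.2) = 0.00238 mA.
I_C = β·I_B = 50×0.00238 = 0.119 mA, and I_E = (β+1)I_B = 0.121 mA.
V_CE = V_CC − I_C·R_C − I_E·R_E = 13 − 0.119×1.5 − 0.121×2.2 = 12.6 V.
V_CE = 12.6 V > 0.2 V confirms active-region operation.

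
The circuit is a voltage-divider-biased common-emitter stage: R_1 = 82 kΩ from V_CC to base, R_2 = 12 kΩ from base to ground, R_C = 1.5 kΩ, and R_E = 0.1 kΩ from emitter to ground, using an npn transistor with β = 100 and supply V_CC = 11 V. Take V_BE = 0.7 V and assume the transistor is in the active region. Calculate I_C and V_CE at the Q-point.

I_C ≈ 3.4 mA, V_CE ≈ 5.5 V

Thevenize the base divider: V_Th = V_CC·R_2/(R_1+R_2) = 11×12/94 = 1.4 V, R_Th = R_1‖R_2 = 10.5 kΩ.
Base-emitter loop: V_Th = I_B·R_Th + V_BE + (β+1)I_B·R_E, so I_B = (1.4 − 0.7) / (10.5 + 101×0.1) = 0.0342 mA.
I_C = β·I_B = 100×0.0342 = 3.42 mA, and I_E = (β+1)I_B = 3.46 mA.
V_CE = V_CC − I_C·R_C − I_E·R_E = 11 − 3.42×1.5 − 3.46×0.1 = 5.52 V.
V_CE = 5.52 V > 0.2 V confirms active-region operation.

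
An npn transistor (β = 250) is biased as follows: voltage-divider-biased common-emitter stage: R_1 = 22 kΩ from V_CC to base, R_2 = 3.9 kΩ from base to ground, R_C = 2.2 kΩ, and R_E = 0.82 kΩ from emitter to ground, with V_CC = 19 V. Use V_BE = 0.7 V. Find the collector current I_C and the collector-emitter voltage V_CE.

I_C ≈ 2.6 mA, V_CE ≈ 11 V

Thevenize the base divider: V_Th = V_CC·R_2/(R_1+R_2) = 19×3.9/25.9 = 2.86 V, R_Th = R_1‖R_2 = 3.31 kΩ.
Base-emitter loop: V_Th = I_B·R_Th + V_BE + (β+1)I_B·R_E, so I_B = (2.86 − 0.7) / (3.31 + 251×0.82) = 0.0103 mA.
I_C = β·I_B = 250×0.0103 = 2.58 mA, and I_E = (β+1)I_B = 2.59 mA.
V_CE = V_CC − I_C·R_C − I_E·R_E = 19 − 2.58×2.2 − 2.59×0.82 = 11.2 V.
V_CE = 11.2 V > 0.2 V confirms active-region operation.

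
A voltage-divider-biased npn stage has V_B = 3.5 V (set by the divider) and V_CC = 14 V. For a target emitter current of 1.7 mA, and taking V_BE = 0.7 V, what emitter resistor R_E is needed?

V_E = V_B − V_BE = 3.5 − 0.7 = 2.8 V.
R_E = V_E / I_E = 2.8 / 1.7 = 1.65 kΩ.

R_E ≈ 1.6 kΩ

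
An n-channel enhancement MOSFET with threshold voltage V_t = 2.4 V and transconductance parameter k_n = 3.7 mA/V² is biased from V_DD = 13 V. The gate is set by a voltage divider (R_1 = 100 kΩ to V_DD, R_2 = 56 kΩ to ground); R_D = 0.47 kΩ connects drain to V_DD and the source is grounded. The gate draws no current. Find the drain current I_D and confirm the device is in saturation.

V_G = V_DD·R_2/(R_1+R_2) = 13×56/156 = 4.67 V. With the source grounded, V_GS = V_G = 4.67 V.
Assume saturation: I_D = (k_n/2)(V_GS − V_t)² = (3.7/2)×(4.67 − 2.4)² = 1.85×2.27² = 9.5 mA.
V_DS = V_DD − I_D·R_D = 13 − 9.5×0.47 = 8.53 V.
Saturation requires V_DS ≥ V_GS − V_t = 2.27 V; 8.53 ≥ 2.27 ✓.

I_D ≈ 9.5 mA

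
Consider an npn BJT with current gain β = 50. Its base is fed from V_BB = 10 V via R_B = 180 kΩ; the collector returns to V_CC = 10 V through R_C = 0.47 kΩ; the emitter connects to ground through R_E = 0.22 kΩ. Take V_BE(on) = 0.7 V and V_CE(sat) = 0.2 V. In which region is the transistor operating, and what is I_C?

Assume active. Base-emitter loop: I_B = (V_BB − V_BE)/(R_B + (β+1)R_E) = (10 − 0.7)/(180 + 51×0.22) = 0.0486 mA.
I_C = β·I_B = 50×0.0486 = 2.43 mA.
V_CE = V_CC − I_C·R_C − I_E·R_E = 10 − 2.43×0.47 − 2.48×0.22 = 8.31 V > V_CE(sat), so the active-region assumption holds.

active; I_C ≈ 2.4 mA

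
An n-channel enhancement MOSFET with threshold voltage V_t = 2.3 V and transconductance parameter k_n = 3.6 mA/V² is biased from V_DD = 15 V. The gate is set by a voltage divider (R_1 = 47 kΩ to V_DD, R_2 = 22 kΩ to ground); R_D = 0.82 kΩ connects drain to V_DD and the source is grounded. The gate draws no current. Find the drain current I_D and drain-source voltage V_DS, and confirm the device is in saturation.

V_G = V_DD·R_2/(R_1+R_2) = 15×22/69 = 4.78 V. With the source grounded, V_GS = V_G = 4.78 V.
Assume saturation: I_D = (k_n/2)(V_GS − V_t)² = (3.6/2)×(4.78 − 2.3)² = 1.8×2.48² = 11.1 mA.
V_DS = V_DD − I_D·R_D = 15 − 11.1×0.82 = 5.9 V.
Saturation requires V_DS ≥ V_GS − V_t = 2.48 V; 5.9 ≥ 2.48 ✓.

I_D ≈ 11 mA, V_DS ≈ 5.9 V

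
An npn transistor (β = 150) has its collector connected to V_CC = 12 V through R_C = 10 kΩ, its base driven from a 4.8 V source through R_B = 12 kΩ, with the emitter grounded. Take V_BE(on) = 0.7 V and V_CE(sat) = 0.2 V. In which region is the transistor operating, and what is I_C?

saturation; I_C ≈ 1.2 mA

Assume active: I_B = (4.8 − 0.7)/12 = 0.342 mA, giving I_C = β·I_B = 51.2 mA.
But then V_CE = 12 − 51.2×10 = -500 V < V_CE(sat) = 0.2 V — impossible in the active region.
So the transistor is saturated. With V_CE = 0.2 V, I_C = (V_CC − 0.2)/R_C = 11.8/10 = 1.18 mA.
Check: β·I_B = 51.2 mA > I_C = 1.18 mA, confirming saturation.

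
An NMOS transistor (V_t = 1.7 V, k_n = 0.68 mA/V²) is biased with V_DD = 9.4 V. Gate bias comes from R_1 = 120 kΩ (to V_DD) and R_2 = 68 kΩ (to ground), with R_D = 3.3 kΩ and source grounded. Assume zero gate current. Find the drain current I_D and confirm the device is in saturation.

I_D ≈ 0.98 mA

V_G = V_DD·R_2/(R_1+R_2) = 9.4×68/188 = 3.4 V. With the source grounded, V_GS = V_G = 3.4 V.
Assume saturation: I_D = (k_n/2)(V_GS − V_t)² = (0.68/2)×(3.4 − 1.7)² = 0.34×1.7² = 0.983 mA.
V_DS = V_DD − I_D·R_D = 9.4 − 0.983×3.3 = 6.16 V.
Saturation requires V_DS ≥ V_GS − V_t = 1.7 V; 6.16 ≥ 1.7 ✓.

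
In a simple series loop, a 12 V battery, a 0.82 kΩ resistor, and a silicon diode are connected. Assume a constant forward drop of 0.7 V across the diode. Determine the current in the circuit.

KVL around the loop: 12 = V_D + I·R = 0.7 + I × 0.82 kΩ.
So I = (12 − 0.7) / 0.82 kΩ = 11.3 / 0.82 = 13.8 mA.

I ≈ 14 mA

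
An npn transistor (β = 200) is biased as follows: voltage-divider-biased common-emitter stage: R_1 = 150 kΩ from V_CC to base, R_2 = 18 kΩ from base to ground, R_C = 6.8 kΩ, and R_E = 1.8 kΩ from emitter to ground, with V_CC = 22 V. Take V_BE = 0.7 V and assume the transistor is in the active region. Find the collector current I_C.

Thevenize the base divider: V_Th = V_CC·R_2/(R_1+R_2) = 22×18/168 = 2.36 V, R_Th = R_1‖R_2 = 16.1 kΩ.
Base-emitter loop: V_Th = I_B·R_Th + V_BE + (β+1)I_B·R_E, so I_B = (2.36 − 0.7) / (16.1 + 201×1.8) = 0.00439 mA.
I_C = β·I_B = 200×0.00439 = 0.877 mA, and I_E = (β+1)I_B = 0.881 mA.
V_CE = V_CC − I_C·R_C − I_E·R_E = 22 − 0.877×6.8 − 0.881×1.8 = 14.4 V.
V_CE = 14.4 V > 0.2 V confirms active-region operation.

I_C ≈ 0.88 mA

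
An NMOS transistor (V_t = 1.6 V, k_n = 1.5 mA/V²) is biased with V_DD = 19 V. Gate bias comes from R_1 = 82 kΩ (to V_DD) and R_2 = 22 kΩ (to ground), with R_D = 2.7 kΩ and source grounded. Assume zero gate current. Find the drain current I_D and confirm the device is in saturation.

I_D ≈ 4.4 mA

V_G = V_DD·R_2/(R_1+R_2) = 19×22/104 = 4.02 V. With the source grounded, V_GS = V_G = 4.02 V.
Assume saturation: I_D = (k_n/2)(V_GS − V_t)² = (1.5/2)×(4.02 − 1.6)² = 0.75×2.42² = 4.39 mA.
V_DS = V_DD − I_D·R_D = 19 − 4.39×2.7 = 7.15 V.
Saturation requires V_DS ≥ V_GS − V_t = 2.42 V; 7.15 ≥ 2.42 ✓.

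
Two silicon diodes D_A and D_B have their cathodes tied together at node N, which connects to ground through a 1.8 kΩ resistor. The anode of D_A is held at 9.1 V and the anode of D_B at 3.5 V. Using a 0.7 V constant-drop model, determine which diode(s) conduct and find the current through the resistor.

Only D_A conducts; I_R ≈ 4.7 mA

Assume both conduct. Then node N would need to be at both 9.1−0.7 = 8.4 V and 3.5−0.7 = 2.8 V, which is impossible.
Assume only D_A conducts: V_N = 9.1 − 0.7 = 8.4 V, so I_R = 8.4/1.8 = 4.67 mA.
Check D_B: its anode-to-cathode voltage is 3.5 − 8.4 = -4.9 V < 0.7 V, so it is off. The assumption is consistent.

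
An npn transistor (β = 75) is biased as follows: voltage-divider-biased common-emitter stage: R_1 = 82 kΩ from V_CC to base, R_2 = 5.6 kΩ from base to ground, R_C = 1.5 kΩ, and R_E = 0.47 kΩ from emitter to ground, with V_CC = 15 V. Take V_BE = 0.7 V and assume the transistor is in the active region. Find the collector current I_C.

Thevenize the base divider: V_Th = V_CC·R_2/(R_1+R_2) = 15×5.6/87.6 = 0.959 V, R_Th = R_1‖R_2 = 5.24 kΩ.
Base-emitter loop: V_Th = I_B·R_Th + V_BE + (β+1)I_B·R_E, so I_B = (0.959 − 0.7) / (5.24 + 76×0.47) = 0.00632 mA.
I_C = β·I_B = 75×0.00632 = 0.474 mA, and I_E = (β+1)I_B = 0.48 mA.
V_CE = V_CC − I_C·R_C − I_E·R_E = 15 − 0.474×1.5 − 0.48×0.47 = 14.1 V.
V_CE = 14.1 V > 0.2 V confirms active-region operation.

I_C ≈ 0.47 mA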